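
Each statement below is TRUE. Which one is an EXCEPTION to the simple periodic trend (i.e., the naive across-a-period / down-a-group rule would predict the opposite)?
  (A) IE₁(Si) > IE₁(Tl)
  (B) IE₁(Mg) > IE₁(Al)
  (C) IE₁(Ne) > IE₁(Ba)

The general trend: first ionization energy increases across a period and decreases down a group.
(A) Si (period 3, group 14) vs Tl (period 6, group 13): the stated order agrees with the simple trend.
(B) Mg (period 3, group 2) vs Al (period 3, group 13): the stated order contradicts the simple trend.
(C) Ne (period 2, group 18) vs Ba (period 6, group 2): the stated order agrees with the simple trend.
The exception is (B): Al's single 3p electron is easier to remove than one from Mg's filled 3s².

(B)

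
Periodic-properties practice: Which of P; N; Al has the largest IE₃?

N

The third ionization energy removes an electron from the +2 ion. For each element: P²⁺ still has 3 valence electrons; N²⁺ still has 3 valence electrons; Al²⁺ still has 1 valence electron.
All are still removing valence electrons, so compare the +2 ions as you would atoms: IE_3 generally rises across a period (higher Z_eff) and falls down a group (larger shell), subject to the usual subshell exceptions.
Valence configurations: P²⁺ [Ne]3s²3p¹, N²⁺ [He]2s²2p¹, Al²⁺ [Ne]3s¹.
Approximate IE_3 values (kJ/mol): P 2914, N 4578, Al 2745.
So the third ionization energies run Al < P < N.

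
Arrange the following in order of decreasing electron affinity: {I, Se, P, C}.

I, Se, C, P

C is in period 2, group 14; P is in period 3, group 15; Se is in period 4, group 16; I is in period 5, group 17.
Adding an electron releases more energy for atoms nearer the top right (short of the noble gases).
These sit on a diagonal, where the across-period and down-group effects partly cancel.
C > P: the two effects oppose for this pair; the down-group effect wins (122 vs 72 kJ/mol).
Se > C: period and group pull opposite ways; the across-period shift dominates (195 vs 122 kJ/mol).
I > Se: the two effects oppose for this pair; the across-period effect wins (295 vs 195 kJ/mol).
Approximate values (kJ/mol): C 122, P 72, Se 195, I 295.
So from highest to lowest: I > Se > C > P.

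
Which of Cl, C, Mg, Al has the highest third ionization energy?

Mg

IE_3 is the cost of taking one more electron from the +2 cation: Cl²⁺ still has 5 valence electrons; C²⁺ still has 2 valence electrons; Mg²⁺ is the bare [Ne] core; Al²⁺ still has 1 valence electron.
Pulling an electron out of a noble-gas core costs far more than removing a remaining valence electron, so Mg sits at the high end of IE_3.
Valence configurations: Cl²⁺ [Ne]3s²3p³, C²⁺ [He]2s², Al²⁺ [Ne]3s¹.
Approximate IE_3 values (kJ/mol): Cl 3822, C 4620, Mg 7733, Al 2745.
Overall IE_3 order: Al < Cl < C < Mg.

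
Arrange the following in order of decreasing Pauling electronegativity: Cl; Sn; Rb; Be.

Be is in period 2, group 2; Cl is in period 3, group 17; Rb is in period 5, group 1; Sn is in period 5, group 14.
Smaller atoms with higher effective nuclear charge are more electronegative.
Neither a single period nor a single group — weigh both effects.
Be > Rb: both effects reinforce here, so Be is clearly the higher of the two.
Sn > Be: the two effects oppose for this pair; the across-period effect wins (1.96 vs 1.57).
Cl > Sn: relative to Sn, both the across-period and down-group shifts push Cl's electronegativity up.
Tabulated electronegativity (Pauling): Be 1.57, Cl 3.16, Rb 0.82, Sn 1.96.
So from highest to lowest: Cl > Sn > Be > Rb.

Cl, Sn, Be, Rb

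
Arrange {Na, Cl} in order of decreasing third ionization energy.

Consider each +2 ion: Na²⁺ is already 1 electron into the core; Cl²⁺ still has 5 valence electrons.
Pulling an electron out of a noble-gas core costs far more than removing a remaining valence electron, so Na sits at the high end of IE_3.
Tabulated IE_3 (kJ/mol): Na 6910, Cl 3822.
So the third ionization energies run Cl < Na.

Na, Cl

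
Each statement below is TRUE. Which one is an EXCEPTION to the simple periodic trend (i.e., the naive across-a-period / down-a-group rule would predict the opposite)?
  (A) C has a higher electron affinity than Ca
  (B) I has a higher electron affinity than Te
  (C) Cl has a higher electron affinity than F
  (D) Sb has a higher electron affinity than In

The general trend: electron affinity increases across a period and decreases down a group.
(A) C (period 2, group 14) vs Ca (period 4, group 2): the stated order agrees with the simple trend.
(B) I (period 5, group 17) vs Te (period 5, group 16): the stated order agrees with the simple trend.
(C) Cl (period 3, group 17) vs F (period 2, group 17): the stated order contradicts the simple trend.
(D) Sb (period 5, group 15) vs In (period 5, group 13): the stated order agrees with the simple trend.
The exception is (C): F's small 2p subshell makes the incoming electron feel strong e⁻–e⁻ repulsion, so Cl actually releases more energy on gaining an electron.

(C)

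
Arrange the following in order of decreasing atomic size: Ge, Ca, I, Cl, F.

F is in period 2, group 17; Cl is in period 3, group 17; Ca is in period 4, group 2; Ge is in period 4, group 14; I is in period 5, group 17.
Atomic radius shrinks across a period as nuclear charge pulls the same shell inward, and grows down a group as new shells are added.
Here both period and group differ, so the two effects have to be weighed against each other.
Cl > F: Cl sits below F in group 17, so the down-group effect alone puts Cl larger.
Ge > Cl: relative to Cl, both the across-period and down-group shifts push Ge's atomic radius up.
I > Ge: period and group pull opposite ways; the down-group shift dominates (133 vs 121 pm).
Ca > I: the two effects oppose for this pair; the across-period effect wins (171 vs 133 pm).
Tabulated atomic radius (pm): F 64, Cl 99, Ca 171, Ge 121, I 133.
So from largest to smallest: Ca > I > Ge > Cl > F.

Ca > I > Ge > Cl > F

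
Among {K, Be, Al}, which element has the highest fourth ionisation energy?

Be

IE_4 is the cost of taking one more electron from the +3 cation: K³⁺ is already 2 electrons into the core; Be³⁺ is already 1 electron into the core; Al³⁺ is the bare [Ne] core.
All of these are removing an electron from a noble-gas core or deeper; the smaller core (lower principal quantum number) is held far more tightly, and within a period the higher nuclear charge binds the same core more tightly.
Tabulated IE_4 (kJ/mol): K 5877, Be 21007, Al 11577.
Hence IE_4: K < Al < Be.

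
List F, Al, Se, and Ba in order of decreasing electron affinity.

F > Se > Al > Ba

EA tends to increase across a period and decrease down a group, though the pattern is less regular than for IE or radius.
These span different periods and groups, so the two trends combine.
Al > Ba: relative to Ba, both the across-period and down-group shifts push Al's electron affinity up.
Se > Al: period and group pull opposite ways; the across-period shift dominates (195 vs 42 kJ/mol).
F > Se: relative to Se, both the across-period and down-group shifts push F's electron affinity up.
For reference (kJ/mol): F 328, Al 42, Se 195, Ba 14.
So from highest to lowest: F > Se > Al > Ba.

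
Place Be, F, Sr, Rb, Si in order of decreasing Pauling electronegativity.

F > Si > Be > Sr > Rb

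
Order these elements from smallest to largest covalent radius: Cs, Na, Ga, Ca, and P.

Na is in period 3, group 1; P is in period 3, group 15; Ca is in period 4, group 2; Ga is in period 4, group 13; Cs is in period 6, group 1.
Moving right in a period, electrons are added to the same shell under a stronger nuclear pull, so atoms get smaller; moving down, a new shell is opened and atoms get larger.
Neither a single period nor a single group — weigh both effects.
Ga > P: relative to P, both the across-period and down-group shifts push Ga's atomic radius up.
Na > Ga: the two effects oppose for this pair; the across-period effect wins (155 vs 124 pm).
Ca > Na: the two effects oppose for this pair; the down-group effect wins (171 vs 155 pm).
Cs > Ca: both effects reinforce here, so Cs is clearly the larger of the two.
Approximate values (pm): Na 155, P 111, Ca 171, Ga 124, Cs 232.
So from smallest to largest: P < Ga < Na < Ca < Cs.

P, Ga, Na, Ca, Cs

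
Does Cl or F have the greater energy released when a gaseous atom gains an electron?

Adding an electron releases more energy for atoms nearer the top right (short of the noble gases).
All are in group 17; the group trend (electron affinity increases up the group) applies, with the exception below.
Note the exception: Cl has a higher electron affinity than F, contrary to the simple trend — F's small 2p subshell makes the incoming electron feel strong e⁻–e⁻ repulsion, so Cl actually releases more energy on gaining an electron.
Approximate values (kJ/mol): F 328, Cl 349.
So Cl has the greater energy released when a gaseous atom gains an electron (Cl > F).

Cl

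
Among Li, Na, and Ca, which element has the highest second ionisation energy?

Li

After 1 electron has been removed, what remains? Li⁺ is the bare [He] core; Na⁺ is the bare [Ne] core; Ca⁺ still has 1 valence electron.
Pulling an electron out of a noble-gas core costs far more than removing a remaining valence electron, so Na and Li sit at the high end of IE_2.
The numbers (kJ/mol): Li 7298, Na 4562, Ca 1145.
Overall IE_2 order: Ca < Na < Li.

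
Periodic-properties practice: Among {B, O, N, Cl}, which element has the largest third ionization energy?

The third ionization energy removes an electron from the +2 ion. For each element: B²⁺ still has 1 valence electron; O²⁺ still has 4 valence electrons; N²⁺ still has 3 valence electrons; Cl²⁺ still has 5 valence electrons.
All are still removing valence electrons, so compare the +2 ions as you would atoms: IE_3 generally rises across a period (higher Z_eff) and falls down a group (larger shell), subject to the usual subshell exceptions.
Valence configurations: B²⁺ [He]2s¹, O²⁺ [He]2s²2p², N²⁺ [He]2s²2p¹, Cl²⁺ [Ne]3s²3p³.
The numbers (kJ/mol): B 3660, O 5300, N 4578, Cl 3822.
Putting it together, IE_3: B < Cl < N < O.

O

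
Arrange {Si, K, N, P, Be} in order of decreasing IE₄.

Be > N > K > P > Si

IE_4 is the cost of taking one more electron from the +3 cation: Si³⁺ still has 1 valence electron; K³⁺ is already 2 electrons into the core; N³⁺ still has 2 valence electrons; P³⁺ still has 2 valence electrons; Be³⁺ is already 1 electron into the core.
Usually core removal costs more than valence removal, but here the competition is close: a tightly held n=2 valence electron can cost more to remove than an n=3 core electron, so the actual values have to decide it.
Valence configurations: Si³⁺ [Ne]3s¹, N³⁺ [He]2s², P³⁺ [Ne]3s².
The numbers (kJ/mol): Si 4356, K 5877, N 7475, P 4964, Be 21007.
Putting it together, IE_4: Si < P < K < N < Be.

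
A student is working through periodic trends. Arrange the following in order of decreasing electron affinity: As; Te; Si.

Si is in period 3, group 14; As is in period 4, group 15; Te is in period 5, group 16.
Electron affinity generally becomes more exothermic across a period toward the halogens and less exothermic down a group.
These sit on a diagonal, where the across-period and down-group effects partly cancel.
Si > As: period and group pull opposite ways; the down-group shift dominates (134 vs 78 kJ/mol).
Te > Si: the two effects oppose for this pair; the across-period effect wins (190 vs 134 kJ/mol).
Approximate values (kJ/mol): Si 134, As 78, Te 190.
So from highest to lowest: Te > Si > As.

Te > Si > As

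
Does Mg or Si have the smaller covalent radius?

Mg is in period 3, group 2; Si is in period 3, group 14.
Across a period the added protons contract the valence shell; down a group each new principal shell makes the atom larger.
All lie in period 3, so atomic radius increases right to left.
So Si has the smaller covalent radius (Si < Mg).

Si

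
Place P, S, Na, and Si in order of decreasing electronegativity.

S > P > Si > Na

Na is in period 3, group 1; Si is in period 3, group 14; P is in period 3, group 15; S is in period 3, group 16.
Smaller atoms with higher effective nuclear charge are more electronegative.
All lie in period 3, so electronegativity increases left to right.
So from highest to lowest: S > P > Si > Na.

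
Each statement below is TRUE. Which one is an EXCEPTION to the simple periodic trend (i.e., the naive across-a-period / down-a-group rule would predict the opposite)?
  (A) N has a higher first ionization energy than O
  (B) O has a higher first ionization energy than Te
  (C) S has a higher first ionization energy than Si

(A)

The general trend: first ionization energy increases across a period and decreases down a group.
(A) N (period 2, group 15) vs O (period 2, group 16): the stated order contradicts the simple trend.
(B) O (period 2, group 16) vs Te (period 5, group 16): the stated order agrees with the simple trend.
(C) S (period 3, group 16) vs Si (period 3, group 14): the stated order agrees with the simple trend.
The exception is (A): pairing an electron in O's 2p⁴ costs repulsion energy, so O ionizes more easily than half-filled N (2p³).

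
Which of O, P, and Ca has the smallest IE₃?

P

Consider each +2 ion: O²⁺ still has 4 valence electrons; P²⁺ still has 3 valence electrons; Ca²⁺ is the bare [Ar] core.
Usually core removal costs more than valence removal, but here the competition is close: a tightly held n=2 valence electron can cost more to remove than an n=3 core electron, so the actual values have to decide it.
Valence configurations: O²⁺ [He]2s²2p², P²⁺ [Ne]3s²3p¹.
Tabulated IE_3 (kJ/mol): O 5300, P 2914, Ca 4912.
So the third ionization energies run P < Ca < O.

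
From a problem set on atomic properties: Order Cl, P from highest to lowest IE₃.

The third ionization energy removes an electron from the +2 ion. For each element: Cl²⁺ still has 5 valence electrons; P²⁺ still has 3 valence electrons.
All are still removing valence electrons, so compare the +2 ions as you would atoms: IE_3 generally rises across a period (higher Z_eff) and falls down a group (larger shell), subject to the usual subshell exceptions.
Valence configurations: Cl²⁺ [Ne]3s²3p³, P²⁺ [Ne]3s²3p¹.
Tabulated IE_3 (kJ/mol): Cl 3822, P 2914.
Putting it together, IE_3: P < Cl.

Cl > P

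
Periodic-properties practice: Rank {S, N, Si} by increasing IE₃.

Si, S, N

The third ionization energy removes an electron from the +2 ion. For each element: S²⁺ still has 4 valence electrons; N²⁺ still has 3 valence electrons; Si²⁺ still has 2 valence electrons.
All are still removing valence electrons, so compare the +2 ions as you would atoms: IE_3 generally rises across a period (higher Z_eff) and falls down a group (larger shell), subject to the usual subshell exceptions.
Valence configurations: S²⁺ [Ne]3s²3p², N²⁺ [He]2s²2p¹, Si²⁺ [Ne]3s².
Approximate IE_3 values (kJ/mol): S 3357, N 4578, Si 3232.
Overall IE_3 order: Si < S < N.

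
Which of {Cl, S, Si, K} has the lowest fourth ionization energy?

Si

The fourth ionization energy removes an electron from the +3 ion. For each element: Cl³⁺ still has 4 valence electrons; S³⁺ still has 3 valence electrons; Si³⁺ still has 1 valence electron; K³⁺ is already 2 electrons into the core.
Core electrons are held far more tightly than valence electrons, so K tops the IE_4 order.
Valence configurations: Cl³⁺ [Ne]3s²3p², S³⁺ [Ne]3s²3p¹, Si³⁺ [Ne]3s¹.
The numbers (kJ/mol): Cl 5159, S 4556, Si 4356, K 5877.
Overall IE_4 order: Si < S < Cl < K.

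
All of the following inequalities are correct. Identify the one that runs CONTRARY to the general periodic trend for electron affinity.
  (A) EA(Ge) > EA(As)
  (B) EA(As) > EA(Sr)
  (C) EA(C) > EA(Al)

The general trend: electron affinity increases across a period and decreases down a group.
(A) Ge (period 4, group 14) vs As (period 4, group 15): the stated order contradicts the simple trend.
(B) As (period 4, group 15) vs Sr (period 5, group 2): the stated order agrees with the simple trend.
(C) C (period 2, group 14) vs Al (period 3, group 13): the stated order agrees with the simple trend.
The exception is (A): adding an electron to As's half-filled 4p³ is unfavourable, so Ge (4p²) has the more exothermic EA.

(A)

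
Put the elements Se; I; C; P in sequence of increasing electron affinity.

P < C < Se < I

C is in period 2, group 14; P is in period 3, group 15; Se is in period 4, group 16; I is in period 5, group 17.
Atoms with high Z_eff and room in the valence shell (especially the halogens) have the most exothermic electron affinities.
A diagonal step moves right (one effect) and down (the opposite effect) at once.
C > P: period and group pull opposite ways; the down-group shift dominates (122 vs 72 kJ/mol).
Se > C: period and group pull opposite ways; the across-period shift dominates (195 vs 122 kJ/mol).
I > Se: the two effects oppose for this pair; the across-period effect wins (295 vs 195 kJ/mol).
For reference (kJ/mol): C 122, P 72, Se 195, I 295.
So from lowest to highest: P < C < Se < I.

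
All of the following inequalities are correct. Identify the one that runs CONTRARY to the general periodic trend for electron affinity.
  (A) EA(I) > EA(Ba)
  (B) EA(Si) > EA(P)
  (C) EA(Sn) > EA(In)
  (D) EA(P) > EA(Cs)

(B)

The general trend: electron affinity increases across a period and decreases down a group.
(A) I (period 5, group 17) vs Ba (period 6, group 2): the stated order agrees with the simple trend.
(B) Si (period 3, group 14) vs P (period 3, group 15): the stated order contradicts the simple trend.
(C) Sn (period 5, group 14) vs In (period 5, group 13): the stated order agrees with the simple trend.
(D) P (period 3, group 15) vs Cs (period 6, group 1): the stated order agrees with the simple trend.
The exception is (B): adding an electron to P's half-filled 3p³ is unfavourable, so Si (3p²) has the more exothermic EA.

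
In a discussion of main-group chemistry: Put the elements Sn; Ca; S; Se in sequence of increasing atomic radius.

S < Se < Sn < Ca

S is in period 3, group 16; Ca is in period 4, group 2; Se is in period 4, group 16; Sn is in period 5, group 14.
Atomic radius shrinks across a period as nuclear charge pulls the same shell inward, and grows down a group as new shells are added.
Neither a single period nor a single group — weigh both effects.
Se > S: Se sits below S in group 16, so the down-group effect alone puts Se larger.
Sn > Se: relative to Se, both the across-period and down-group shifts push Sn's atomic radius up.
Ca > Sn: period and group pull opposite ways; the across-period shift dominates (171 vs 140 pm).
Approximate values (pm): S 103, Ca 171, Se 116, Sn 140.
So from smallest to largest: S < Se < Sn < Ca.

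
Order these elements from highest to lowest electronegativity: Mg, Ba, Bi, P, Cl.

Cl > P > Bi > Mg > Ba

Mg is in period 3, group 2; P is in period 3, group 15; Cl is in period 3, group 17; Ba is in period 6, group 2; Bi is in period 6, group 15.
Smaller atoms with higher effective nuclear charge are more electronegative.
Neither a single period nor a single group — weigh both effects.
Mg > Ba: they share group 2; the group trend gives Mg the larger value.
Bi > Mg: the two effects oppose for this pair; the across-period effect wins (2.02 vs 1.31).
P > Bi: P sits above Bi in group 15, so the down-group effect alone puts P higher.
Cl > P: Cl lies to the right of P in period 3, so the across-period effect alone puts Cl higher.
Tabulated electronegativity (Pauling): Mg 1.31, P 2.19, Cl 3.16, Ba 0.89, Bi 2.02.
So from highest to lowest: Cl > P > Bi > Mg > Ba.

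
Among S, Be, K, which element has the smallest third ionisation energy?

S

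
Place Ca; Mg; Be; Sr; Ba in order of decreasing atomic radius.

Be is in period 2, group 2; Mg is in period 3, group 2; Ca is in period 4, group 2; Sr is in period 5, group 2; Ba is in period 6, group 2.
Across a period the added protons contract the valence shell; down a group each new principal shell makes the atom larger.
All are in group 2, so atomic radius increases down the group.
So from largest to smallest: Ba > Sr > Ca > Mg > Be.

Ba, Sr, Ca, Mg, Be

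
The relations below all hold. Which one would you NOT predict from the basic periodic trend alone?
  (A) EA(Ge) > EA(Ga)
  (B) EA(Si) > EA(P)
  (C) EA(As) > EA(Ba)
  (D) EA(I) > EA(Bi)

The general trend: electron affinity increases across a period and decreases down a group.
(A) Ge (period 4, group 14) vs Ga (period 4, group 13): the stated order agrees with the simple trend.
(B) Si (period 3, group 14) vs P (period 3, group 15): the stated order contradicts the simple trend.
(C) As (period 4, group 15) vs Ba (period 6, group 2): the stated order agrees with the simple trend.
(D) I (period 5, group 17) vs Bi (period 6, group 15): the stated order agrees with the simple trend.
The exception is (B): adding an electron to P's half-filled 3p³ is unfavourable, so Si (3p²) has the more exothermic EA.

(B)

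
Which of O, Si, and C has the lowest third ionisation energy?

Consider each +2 ion: O²⁺ still has 4 valence electrons; Si²⁺ still has 2 valence electrons; C²⁺ still has 2 valence electrons.
All are still removing valence electrons, so compare the +2 ions as you would atoms: IE_3 generally rises across a period (higher Z_eff) and falls down a group (larger shell), subject to the usual subshell exceptions.
Valence configurations: O²⁺ [He]2s²2p², Si²⁺ [Ne]3s², C²⁺ [He]2s².
The numbers (kJ/mol): O 5300, Si 3232, C 4620.
So the third ionization energies run Si < C < O.

Si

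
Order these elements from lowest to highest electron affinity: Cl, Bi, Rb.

Rb < Bi < Cl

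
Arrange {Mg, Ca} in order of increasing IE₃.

After 2 electrons have been removed, what remains? Mg²⁺ is the bare [Ne] core; Ca²⁺ is the bare [Ar] core.
All of these are removing an electron from a noble-gas core or deeper; the smaller core (lower principal quantum number) is held far more tightly, and within a period the higher nuclear charge binds the same core more tightly.
The numbers (kJ/mol): Mg 7733, Ca 4912.
So the third ionization energies run Ca < Mg.

Ca < Mg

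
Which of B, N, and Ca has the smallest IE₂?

Ca

After 1 electron has been removed, what remains? B⁺ still has 2 valence electrons; N⁺ still has 4 valence electrons; Ca⁺ still has 1 valence electron.
All are still removing valence electrons, so compare the +1 ions as you would atoms: IE_2 generally rises across a period (higher Z_eff) and falls down a group (larger shell), subject to the usual subshell exceptions.
Valence configurations: B⁺ [He]2s², N⁺ [He]2s²2p², Ca⁺ [Ar]4s¹.
Approximate IE_2 values (kJ/mol): B 2427, N 2856, Ca 1145.
Hence IE_2: Ca < B < N.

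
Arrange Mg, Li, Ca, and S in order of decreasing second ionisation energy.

The second ionization energy removes an electron from the +1 ion. For each element: Mg⁺ still has 1 valence electron; Li⁺ is the bare [He] core; Ca⁺ still has 1 valence electron; S⁺ still has 5 valence electrons.
Core electrons are held far more tightly than valence electrons, so Li tops the IE_2 order.
Valence configurations: Mg⁺ [Ne]3s¹, Ca⁺ [Ar]4s¹, S⁺ [Ne]3s²3p³.
The numbers (kJ/mol): Mg 1451, Li 7298, Ca 1145, S 2252.
Overall IE_2 order: Ca < Mg < S < Li.

Li, S, Mg, Ca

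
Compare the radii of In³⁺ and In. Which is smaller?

In³⁺

Forming In³⁺ removes 3 electrons from In. Fewer electrons for the same nuclear charge means less shielding and a higher Z_eff on the remaining electrons, and for main-group metals the entire outer shell is lost.
A cation is smaller than its parent atom: In³⁺ < In.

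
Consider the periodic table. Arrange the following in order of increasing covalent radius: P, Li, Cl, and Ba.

Cl, P, Li, Ba

Across a period the added protons contract the valence shell; down a group each new principal shell makes the atom larger.
Neither a single period nor a single group — weigh both effects.
P > Cl: P lies to the left of Cl in period 3, so the across-period effect alone puts P larger.
Li > P: the two effects oppose for this pair; the across-period effect wins (133 vs 111 pm).
Ba > Li: period and group pull opposite ways; the down-group shift dominates (196 vs 133 pm).
For reference (pm): Li 133, P 111, Cl 99, Ba 196.
So from smallest to largest: Cl < P < Li < Ba.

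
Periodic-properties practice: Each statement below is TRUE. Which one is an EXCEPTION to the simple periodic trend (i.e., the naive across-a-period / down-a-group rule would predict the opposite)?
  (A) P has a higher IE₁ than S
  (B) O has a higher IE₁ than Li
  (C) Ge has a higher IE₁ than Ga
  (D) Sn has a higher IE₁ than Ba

(A)

The general trend: IE₁ increases across a period and decreases down a group.
(A) P (period 3, group 15) vs S (period 3, group 16): the stated order contradicts the simple trend.
(B) O (period 2, group 16) vs Li (period 2, group 1): the stated order agrees with the simple trend.
(C) Ge (period 4, group 14) vs Ga (period 4, group 13): the stated order agrees with the simple trend.
(D) Sn (period 5, group 14) vs Ba (period 6, group 2): the stated order agrees with the simple trend.
The exception is (A): S (3p⁴) ionizes more easily than half-filled P (3p³) because the paired 3p electron in S is pushed out by e⁻–e⁻ repulsion.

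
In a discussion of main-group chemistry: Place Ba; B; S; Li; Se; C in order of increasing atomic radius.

C, B, S, Se, Li, Ba

Li is in period 2, group 1; B is in period 2, group 13; C is in period 2, group 14; S is in period 3, group 16; Se is in period 4, group 16; Ba is in period 6, group 2.
Atomic radius shrinks across a period as nuclear charge pulls the same shell inward, and grows down a group as new shells are added.
These span different periods and groups, so the two trends combine.
B > C: B lies to the left of C in period 2, so the across-period effect alone puts B larger.
S > B: period and group pull opposite ways; the down-group shift dominates (103 vs 85 pm).
Se > S: they share group 16; the group trend gives Se the larger value.
Li > Se: the two effects oppose for this pair; the across-period effect wins (133 vs 116 pm).
Ba > Li: the two effects oppose for this pair; the down-group effect wins (196 vs 133 pm).
Approximate values (pm): Li 133, B 85, C 75, S 103, Se 116, Ba 196.
So from smallest to largest: C < B < S < Se < Li < Ba.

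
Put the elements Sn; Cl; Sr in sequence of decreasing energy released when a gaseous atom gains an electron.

Cl > Sn > Sr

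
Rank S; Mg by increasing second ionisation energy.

Mg < S

Consider each +1 ion: S⁺ still has 5 valence electrons; Mg⁺ still has 1 valence electron.
All are still removing valence electrons, so compare the +1 ions as you would atoms: IE_2 generally rises across a period (higher Z_eff) and falls down a group (larger shell), subject to the usual subshell exceptions.
Valence configurations: S⁺ [Ne]3s²3p³, Mg⁺ [Ne]3s¹.
Approximate IE_2 values (kJ/mol): S 2252, Mg 1451.
Putting it together, IE_2: Mg < S.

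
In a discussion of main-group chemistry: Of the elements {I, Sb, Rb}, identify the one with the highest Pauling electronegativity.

Electronegativity increases across a period and decreases down a group, tracking effective nuclear charge and atomic size.
All lie in period 5, so electronegativity increases left to right.
The highest Pauling electronegativity among these belongs to I.

I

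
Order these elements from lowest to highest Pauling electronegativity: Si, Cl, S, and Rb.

Rb < Si < S < Cl

Si is in period 3, group 14; S is in period 3, group 16; Cl is in period 3, group 17; Rb is in period 5, group 1.
EN rises left→right (higher Z_eff, smaller atoms) and falls top→bottom (larger, more shielded atoms).
These span different periods and groups, so the two trends combine.
Si > Rb: both effects reinforce here, so Si is clearly the higher of the two.
S > Si: both are in period 3; the period trend gives S the larger value.
Cl > S: Cl lies to the right of S in period 3, so the across-period effect alone puts Cl higher.
Approximate values (Pauling): Si 1.90, S 2.58, Cl 3.16, Rb 0.82.
So from lowest to highest: Rb < Si < S < Cl.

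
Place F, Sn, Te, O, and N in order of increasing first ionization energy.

Sn < Te < O < N < F

N is in period 2, group 15; O is in period 2, group 16; F is in period 2, group 17; Sn is in period 5, group 14; Te is in period 5, group 16.
Across a period the outer electron is held more tightly (higher IE₁); down a group it sits in a higher shell, more shielded, and comes off more easily.
These span different periods and groups, so the two trends combine.
Te > Sn: Te lies to the right of Sn in period 5, so the across-period effect alone puts Te higher.
O > Te: they share group 16; the group trend gives O the larger value.
N > O: this pair runs against the simple trend — see the exception note.
F > N: both are in period 2; the period trend gives F the larger value.
Note the exception: N has a higher first ionization energy than O, contrary to the simple trend — pairing an electron in O's 2p⁴ costs repulsion energy, so O ionizes more easily than half-filled N (2p³).
For reference (kJ/mol): N 1402, O 1314, F 1681, Sn 709, Te 869.
So from lowest to highest: Sn < Te < O < N < F.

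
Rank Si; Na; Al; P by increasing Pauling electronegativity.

Na, Al, Si, P

Electronegativity increases across a period and decreases down a group, tracking effective nuclear charge and atomic size.
All lie in period 3, so electronegativity increases left to right.
So from lowest to highest: Na < Al < Si < P.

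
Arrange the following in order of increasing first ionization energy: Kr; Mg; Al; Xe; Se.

Al, Mg, Se, Xe, Kr

Mg is in period 3, group 2; Al is in period 3, group 13; Se is in period 4, group 16; Kr is in period 4, group 18; Xe is in period 5, group 18.
Across a period the outer electron is held more tightly (higher IE₁); down a group it sits in a higher shell, more shielded, and comes off more easily.
Here both period and group differ, so the two effects have to be weighed against each other.
Mg > Al: this pair runs against the simple trend — see the exception note.
Se > Mg: the two effects oppose for this pair; the across-period effect wins (941 vs 738 kJ/mol).
Xe > Se: period and group pull opposite ways; the across-period shift dominates (1170 vs 941 kJ/mol).
Kr > Xe: Kr sits above Xe in group 18, so the down-group effect alone puts Kr higher.
Note the exception: Mg has a higher first ionization energy than Al, contrary to the simple trend — Al's single 3p electron is easier to remove than one from Mg's filled 3s².
Tabulated first ionization energy (kJ/mol): Mg 738, Al 578, Se 941, Kr 1351, Xe 1170.
So from lowest to highest: Al < Mg < Se < Xe < Kr.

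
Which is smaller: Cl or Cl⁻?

Forming Cl⁻ adds 1 electron to Cl. More electron–electron repulsion in the same shell, with unchanged nuclear charge, lets the cloud expand.
An anion is larger than its parent atom: Cl⁻ > Cl.

Cl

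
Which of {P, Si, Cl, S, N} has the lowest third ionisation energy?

P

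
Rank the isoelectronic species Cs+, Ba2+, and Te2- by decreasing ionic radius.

Te2-, Cs+, Ba2+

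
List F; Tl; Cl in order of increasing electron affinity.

F is in period 2, group 17; Cl is in period 3, group 17; Tl is in period 6, group 13.
EA tends to increase across a period and decrease down a group, though the pattern is less regular than for IE or radius.
Neither a single period nor a single group — weigh both effects.
F > Tl: relative to Tl, both the across-period and down-group shifts push F's electron affinity up.
Cl > F: this pair runs against the simple trend — see the exception note.
Note the exception: Cl has a higher electron affinity than F, contrary to the simple trend — F's small 2p subshell makes the incoming electron feel strong e⁻–e⁻ repulsion, so Cl actually releases more energy on gaining an electron.
Approximate values (kJ/mol): F 328, Cl 349, Tl 19.
So from lowest to highest: Tl < F < Cl.

Tl < F < Cl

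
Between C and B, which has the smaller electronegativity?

B is in period 2, group 13; C is in period 2, group 14.
EN rises left→right (higher Z_eff, smaller atoms) and falls top→bottom (larger, more shielded atoms).
All lie in period 2, so electronegativity increases left to right.
So B has the smaller electronegativity (B < C).

B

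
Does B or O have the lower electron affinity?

B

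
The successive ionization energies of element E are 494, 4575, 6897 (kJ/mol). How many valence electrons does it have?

1

Look for the largest jump between consecutive ionization energies: IE2/IE1 ≈ 9.3, far larger than any earlier ratio.
That jump marks the point where a core electron is being removed. So the atom has 1 valence electron.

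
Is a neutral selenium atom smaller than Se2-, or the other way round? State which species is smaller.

Se

Forming Se2- adds 2 electrons to Se. More electron–electron repulsion in the same shell, with unchanged nuclear charge, lets the cloud expand.
An anion is larger than its parent atom: Se2- > Se.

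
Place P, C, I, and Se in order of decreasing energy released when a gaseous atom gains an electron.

I, Se, C, P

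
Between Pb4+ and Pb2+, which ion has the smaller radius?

Both ions have Z = 82 protons, but Pb4+ has lost more electrons, so its remaining electrons feel a larger effective nuclear charge per electron and are pulled in more tightly.
Higher positive charge → smaller ion, so Pb2+ > Pb4+.

Pb4+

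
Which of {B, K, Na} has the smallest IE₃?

After 2 electrons have been removed, what remains? B²⁺ still has 1 valence electron; K²⁺ is already 1 electron into the core; Na²⁺ is already 1 electron into the core.
Breaking into a closed-shell core is much more expensive than removing a leftover valence electron — K and Na have the largest IE_3 here.
Tabulated IE_3 (kJ/mol): B 3660, K 4420, Na 6910.
So the third ionization energies run B < K < Na.

B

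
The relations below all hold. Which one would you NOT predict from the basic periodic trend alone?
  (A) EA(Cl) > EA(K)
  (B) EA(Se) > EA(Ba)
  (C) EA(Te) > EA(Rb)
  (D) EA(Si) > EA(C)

The general trend: electron affinity increases across a period and decreases down a group.
(A) Cl (period 3, group 17) vs K (period 4, group 1): the stated order agrees with the simple trend.
(B) Se (period 4, group 16) vs Ba (period 6, group 2): the stated order agrees with the simple trend.
(C) Te (period 5, group 16) vs Rb (period 5, group 1): the stated order agrees with the simple trend.
(D) Si (period 3, group 14) vs C (period 2, group 14): the stated order contradicts the simple trend.
The exception is (D): Si's larger, more diffuse 3p orbitals accept an added electron slightly more readily than C's compact 2p.

(D)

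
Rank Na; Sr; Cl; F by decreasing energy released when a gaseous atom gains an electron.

Adding an electron releases more energy for atoms nearer the top right (short of the noble gases).
Here both period and group differ, so the two effects have to be weighed against each other.
Na > Sr: the two effects oppose for this pair; the down-group effect wins (53 vs 5 kJ/mol).
F > Na: relative to Na, both the across-period and down-group shifts push F's electron affinity up.
Cl > F: this pair runs against the simple trend — see the exception note.
Note the exception: Cl has a higher electron affinity than F, contrary to the simple trend — F's small 2p subshell makes the incoming electron feel strong e⁻–e⁻ repulsion, so Cl actually releases more energy on gaining an electron.
Approximate values (kJ/mol): F 328, Na 53, Cl 349, Sr 5.
So from highest to lowest: Cl > F > Na > Sr.

Cl, F, Na, Sr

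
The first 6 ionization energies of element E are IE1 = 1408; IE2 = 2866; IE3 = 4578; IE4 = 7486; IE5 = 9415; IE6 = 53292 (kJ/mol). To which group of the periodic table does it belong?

Look for the largest jump between consecutive ionization energies: IE6/IE5 ≈ 5.7, far larger than any earlier ratio.
That jump marks the point where a core electron is being removed. So the atom has 5 valence electrons.
A main-group element with 5 valence electrons is in group 15.

Group 15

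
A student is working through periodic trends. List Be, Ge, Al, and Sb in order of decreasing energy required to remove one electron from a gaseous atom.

Be > Sb > Ge > Al

Be is in period 2, group 2; Al is in period 3, group 13; Ge is in period 4, group 14; Sb is in period 5, group 15.
Removing the outermost electron gets harder across a period and easier down a group.
A diagonal step moves right (one effect) and down (the opposite effect) at once.
Ge > Al: the two effects oppose for this pair; the across-period effect wins (762 vs 578 kJ/mol).
Sb > Ge: the two effects oppose for this pair; the across-period effect wins (831 vs 762 kJ/mol).
Be > Sb: the two effects oppose for this pair; the down-group effect wins (900 vs 831 kJ/mol).
Approximate values (kJ/mol): Be 900, Al 578, Ge 762, Sb 831.
So from highest to lowest: Be > Sb > Ge > Al.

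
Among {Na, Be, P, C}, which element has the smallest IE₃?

The third ionization energy removes an electron from the +2 ion. For each element: Na²⁺ is already 1 electron into the core; Be²⁺ is the bare [He] core; P²⁺ still has 3 valence electrons; C²⁺ still has 2 valence electrons.
Core electrons are held far more tightly than valence electrons, so Na and Be top the IE_3 order.
Valence configurations: P²⁺ [Ne]3s²3p¹, C²⁺ [He]2s².
Approximate IE_3 values (kJ/mol): Na 6910, Be 14849, P 2914, C 4620.
Putting it together, IE_3: P < C < Na < Be.

P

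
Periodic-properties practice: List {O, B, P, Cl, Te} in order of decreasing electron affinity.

EA tends to increase across a period and decrease down a group, though the pattern is less regular than for IE or radius.
These span different periods and groups, so the two trends combine.
P > B: period and group pull opposite ways; the across-period shift dominates (72 vs 27 kJ/mol).
O > P: both effects reinforce here, so O is clearly the higher of the two.
Te > O: this pair runs against the simple trend — see the exception note.
Cl > Te: both effects reinforce here, so Cl is clearly the higher of the two.
Note the exception: Te has a higher electron affinity than O, contrary to the simple trend — O's compact 2p subshell gives strong electron–electron repulsion on the added electron.
For reference (kJ/mol): B 27, O 141, P 72, Cl 349, Te 190.
So from highest to lowest: Cl > Te > O > P > B.

Cl, Te, O, P, B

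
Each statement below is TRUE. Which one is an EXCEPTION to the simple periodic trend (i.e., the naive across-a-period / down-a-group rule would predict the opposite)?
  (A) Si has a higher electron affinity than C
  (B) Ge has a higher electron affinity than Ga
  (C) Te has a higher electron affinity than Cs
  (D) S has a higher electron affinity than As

(A)

The general trend: electron affinity increases across a period and decreases down a group.
(A) Si (period 3, group 14) vs C (period 2, group 14): the stated order contradicts the simple trend.
(B) Ge (period 4, group 14) vs Ga (period 4, group 13): the stated order agrees with the simple trend.
(C) Te (period 5, group 16) vs Cs (period 6, group 1): the stated order agrees with the simple trend.
(D) S (period 3, group 16) vs As (period 4, group 15): the stated order agrees with the simple trend.
The exception is (A): Si's larger, more diffuse 3p orbitals accept an added electron slightly more readily than C's compact 2p.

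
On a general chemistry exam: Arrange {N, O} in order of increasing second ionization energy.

N < O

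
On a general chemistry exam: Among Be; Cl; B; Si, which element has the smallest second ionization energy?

Si

After 1 electron has been removed, what remains? Be⁺ still has 1 valence electron; Cl⁺ still has 6 valence electrons; B⁺ still has 2 valence electrons; Si⁺ still has 3 valence electrons.
All are still removing valence electrons, so compare the +1 ions as you would atoms: IE_2 generally rises across a period (higher Z_eff) and falls down a group (larger shell), subject to the usual subshell exceptions.
Valence configurations: Be⁺ [He]2s¹, Cl⁺ [Ne]3s²3p⁴, B⁺ [He]2s², Si⁺ [Ne]3s²3p¹.
The numbers (kJ/mol): Be 1757, Cl 2298, B 2427, Si 1577.
Putting it together, IE_2: Si < Be < Cl < B.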